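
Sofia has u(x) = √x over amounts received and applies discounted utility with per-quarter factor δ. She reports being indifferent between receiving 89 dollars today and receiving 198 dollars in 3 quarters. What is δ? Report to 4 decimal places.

δ ≈ 0.8752

Indifference means u(89) = δ^3 · u(198), so δ^3 = u(89)/u(198).
Since u(x) = √x, δ^3 = √(89/198) = 0.67044.
So δ = 0.67044^(1/3) ≈ 0.8752.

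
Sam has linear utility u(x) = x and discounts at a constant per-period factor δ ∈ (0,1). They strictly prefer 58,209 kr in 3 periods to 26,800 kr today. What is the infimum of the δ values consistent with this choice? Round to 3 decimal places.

δ > 0.772

The preference means 26800 < δ^3·58209.
Dividing by 58209: δ^3 > 0.46041. Both sides are positive, so the cube root keeps the direction.
δ > 0.46041^(1/3) = 0.772.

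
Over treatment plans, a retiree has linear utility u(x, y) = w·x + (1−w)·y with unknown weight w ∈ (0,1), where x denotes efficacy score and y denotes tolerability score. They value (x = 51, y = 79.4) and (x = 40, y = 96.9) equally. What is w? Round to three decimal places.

Indifference: w·51 + (1−w)·79.4 = w·40 + (1−w)·96.9.
w·(51−40) = (1−w)·(96.9−79.4), i.e. w·11 = (1−w)·17.5.
The marginal rate of substitution is 17.5/11, so w = 17.5/(11+17.5) = 0.614.

w = 0.614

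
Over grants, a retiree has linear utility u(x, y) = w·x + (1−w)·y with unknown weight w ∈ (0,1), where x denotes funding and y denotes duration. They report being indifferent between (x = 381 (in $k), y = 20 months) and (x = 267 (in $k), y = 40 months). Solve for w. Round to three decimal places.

Equating utilities: w·381 + (1−w)·20 = w·267 + (1−w)·40.
Collecting terms: w·114 = (1−w)·20.
Hence w = 20/(114+20) = 20/134 = 0.149.

w = 0.149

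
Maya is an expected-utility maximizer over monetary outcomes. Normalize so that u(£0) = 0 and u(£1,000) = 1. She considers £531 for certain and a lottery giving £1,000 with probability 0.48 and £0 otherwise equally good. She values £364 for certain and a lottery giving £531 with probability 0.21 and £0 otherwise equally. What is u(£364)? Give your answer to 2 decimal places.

From the first indifference, u(£531) = 0.48·u(£1,000) + 0.52·u(£0) = 0.48·1 + 0.52·0 = 0.48.
The second indifference gives u(£364) = 0.21·u(£531) + 0.79·u(£0) = 0.21·0.48 + 0.79·0.00 = 0.1008.

0.10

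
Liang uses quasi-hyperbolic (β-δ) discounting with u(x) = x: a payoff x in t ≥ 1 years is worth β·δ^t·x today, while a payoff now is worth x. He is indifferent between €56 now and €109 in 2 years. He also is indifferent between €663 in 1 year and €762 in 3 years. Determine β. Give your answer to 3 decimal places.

β ≈ 0.590

From the later pair, β·δ^1·663 = β·δ^3·762; dividing through, δ^2 = 663/762 = 0.87008, so δ = 0.93278.
Substituting δ into 56 = β·δ^2·109: β = 56/(94.839) ≈ 0.590.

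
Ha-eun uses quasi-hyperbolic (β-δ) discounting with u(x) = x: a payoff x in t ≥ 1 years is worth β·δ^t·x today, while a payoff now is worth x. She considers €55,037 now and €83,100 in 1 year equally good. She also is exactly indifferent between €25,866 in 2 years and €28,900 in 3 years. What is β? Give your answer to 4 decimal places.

β ≈ 0.7400

The second indifference involves only future payoffs, so β cancels: β·δ^2·25866 = β·δ^3·28900, giving δ = 25866/28900 = 0.89502.
Substituting δ into 55037 = β·δ·83100: β = 55037/(74375.938) ≈ 0.7400.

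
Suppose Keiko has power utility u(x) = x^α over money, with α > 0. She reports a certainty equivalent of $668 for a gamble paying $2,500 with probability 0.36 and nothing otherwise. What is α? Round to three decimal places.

α ≈ 0.774

EU(lottery) = 0.36·2500^α + 0.64·0 = 0.36·2500^α.
Indifference: 668^α = 0.36·2500^α, so (668/2500)^α = 0.36.
α = ln(0.36) / ln(668/2500) = -1.021651/-1.319758 ≈ 0.774.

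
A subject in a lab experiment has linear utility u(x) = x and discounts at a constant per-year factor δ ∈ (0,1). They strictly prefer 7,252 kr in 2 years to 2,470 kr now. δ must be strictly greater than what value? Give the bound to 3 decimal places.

The preference means 2470 < δ^2·7252.
Hence δ^2 > 2470/7252 = 0.34060, and x ↦ x^(1/2) is increasing on (0,∞).
δ > (2470/7252)^(1/2) ≈ 0.584.

δ > 0.584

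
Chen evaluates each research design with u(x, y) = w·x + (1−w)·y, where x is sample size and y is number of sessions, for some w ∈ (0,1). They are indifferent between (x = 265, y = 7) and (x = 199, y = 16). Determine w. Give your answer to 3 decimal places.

Indifference: w·265 + (1−w)·7 = w·199 + (1−w)·16.
Rearranging, 66·w − 9·(1−w) = 0.
Hence w = 9/(66+9) = 9/75 = 0.120.

w = 0.120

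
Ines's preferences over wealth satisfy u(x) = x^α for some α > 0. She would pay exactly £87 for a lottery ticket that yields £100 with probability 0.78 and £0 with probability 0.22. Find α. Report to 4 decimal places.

α ≈ 1.7841

The lottery's expected utility is 0.78·u(100) + 0.22·u(0) = 0.78·100^α (since u(0) = 0 for α > 0).
Indifference: 87^α = 0.78·100^α, so (87/100)^α = 0.78.
Taking logs: α·ln(87/100) = ln(0.78), so α = -0.2484614 / -0.1392621 ≈ 1.7841.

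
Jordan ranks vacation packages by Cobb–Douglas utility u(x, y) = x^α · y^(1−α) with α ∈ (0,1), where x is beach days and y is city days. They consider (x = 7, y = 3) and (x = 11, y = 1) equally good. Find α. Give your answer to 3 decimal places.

α ≈ 0.709

The Cobb–Douglas utilities coincide, so 7^α·3^(1−α) = 11^α·1^(1−α).
Rearrange to (7/11)^α = (1/3)^(1−α) and take logs: α·-0.451985 = (1−α)·-1.098612.
So α/(1−α) = (-1.098612)/(-0.451985) = 2.430638, and α = 2.430638/3.430638 ≈ 0.709.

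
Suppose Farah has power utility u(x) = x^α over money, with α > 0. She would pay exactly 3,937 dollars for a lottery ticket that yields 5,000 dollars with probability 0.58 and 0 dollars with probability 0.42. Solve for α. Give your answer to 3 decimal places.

Since u(0) = 0, the lottery's EU is 0.58·5000^α.
Setting u(3937) equal to that: 3937^α = 0.58·5000^α ⇒ (3937/5000)^α = 0.58.
α = ln(0.58) / ln(3937/5000) = -0.544727/-0.239019 ≈ 2.279.

α ≈ 2.279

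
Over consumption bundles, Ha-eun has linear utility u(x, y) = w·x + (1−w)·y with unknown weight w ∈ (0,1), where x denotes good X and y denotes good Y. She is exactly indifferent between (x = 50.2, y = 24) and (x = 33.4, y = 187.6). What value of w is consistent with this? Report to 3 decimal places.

w = 0.907

Equating utilities: w·50.2 + (1−w)·24 = w·33.4 + (1−w)·187.6.
Collecting terms: w·16.8 = (1−w)·163.6.
So w/(1−w) = 163.6/16.8 = 9.7381, giving w = 163.6/(16.8+163.6) = 0.907.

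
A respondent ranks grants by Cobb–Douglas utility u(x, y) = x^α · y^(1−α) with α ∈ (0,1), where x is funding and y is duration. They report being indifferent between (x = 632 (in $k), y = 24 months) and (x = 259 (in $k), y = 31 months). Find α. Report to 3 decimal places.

α ≈ 0.223

The Cobb–Douglas utilities coincide, so 632^α·24^(1−α) = 259^α·31^(1−α).
Rearrange to (632/259)^α = (31/24)^(1−α) and take logs: α·0.892061 = (1−α)·0.255933.
With A = 0.892061 and B = 0.255933: α·A = (1−α)·B, so α = B/(A+B) = 0.255933/1.147994 ≈ 0.223.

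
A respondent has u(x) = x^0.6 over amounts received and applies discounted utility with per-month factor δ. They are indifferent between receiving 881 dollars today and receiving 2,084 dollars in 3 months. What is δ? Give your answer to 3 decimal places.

Equating discounted utilities: u(881) = δ^3·u(2084) ⇒ δ^3 = u(881)/u(2084).
With u(x) = x^0.6: δ^3 = 881^0.6/2084^0.6 = (881/2084)^0.6 = 0.59655.
Hence δ = (0.59655)^(1/3) = 0.84181.

δ ≈ 0.842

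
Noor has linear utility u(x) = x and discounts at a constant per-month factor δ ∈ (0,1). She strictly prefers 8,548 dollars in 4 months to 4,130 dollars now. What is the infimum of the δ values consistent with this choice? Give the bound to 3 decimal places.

δ > 0.834

Comparing present values: 4130 < δ^4·8548.
Hence δ^4 > 4130/8548 = 0.48315, and x ↦ x^(1/4) is increasing on (0,∞).
δ > 0.48315^(1/4) = 0.834.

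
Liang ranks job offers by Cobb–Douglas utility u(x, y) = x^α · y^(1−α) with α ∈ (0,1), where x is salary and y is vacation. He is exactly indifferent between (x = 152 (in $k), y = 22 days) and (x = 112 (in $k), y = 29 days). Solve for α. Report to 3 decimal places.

α ≈ 0.475

Indifference: 152^α · 22^(1−α) = 112^α · 29^(1−α).
(152/112)^α = (29/22)^(1−α); take logs: α·ln(152/112) = (1−α)·ln(29/22), i.e. α·0.305382 = (1−α)·0.276253.
Thus α·(0.581635) = 0.276253, so α = 0.276253/0.581635 ≈ 0.475.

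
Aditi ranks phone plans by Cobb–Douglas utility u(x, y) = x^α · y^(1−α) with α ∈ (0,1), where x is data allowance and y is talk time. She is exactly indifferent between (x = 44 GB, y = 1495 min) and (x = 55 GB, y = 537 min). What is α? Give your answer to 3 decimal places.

α ≈ 0.821

Set the two utilities equal: 44^α·1495^(1−α) = 55^α·537^(1−α).
Rearrange to (44/55)^α = (537/1495)^(1−α) and take logs: α·-0.223144 = (1−α)·-1.023883.
With A = -0.223144 and B = -1.023883: α·A = (1−α)·B, so α = B/(A+B) = -1.023883/-1.247027 ≈ 0.821.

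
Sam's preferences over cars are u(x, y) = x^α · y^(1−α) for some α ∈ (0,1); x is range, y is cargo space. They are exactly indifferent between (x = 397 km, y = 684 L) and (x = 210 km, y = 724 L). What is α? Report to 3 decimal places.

Set the two utilities equal: 397^α·684^(1−α) = 210^α·724^(1−α).
Rearrange to (397/210)^α = (724/684)^(1−α) and take logs: α·0.636829 = (1−α)·0.056833.
With A = 0.636829 and B = 0.056833: α·A = (1−α)·B, so α = B/(A+B) = 0.056833/0.693662 ≈ 0.082.

α ≈ 0.082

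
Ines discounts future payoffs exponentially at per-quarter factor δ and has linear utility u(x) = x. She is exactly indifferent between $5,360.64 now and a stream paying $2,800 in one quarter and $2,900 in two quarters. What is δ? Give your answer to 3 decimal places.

δ ≈ 0.960

The stream is worth 2800δ + 2900δ² today, so 2800δ + 2900δ² = 5360.64.
Rearranged: 2900δ² + 2800δ − 5360.64 = 0.
δ = (−2800 + √(2800² + 4·2900·5360.64)) / (2·2900) = (−2800 + √70023424.00) / 5800 ≈ 0.960.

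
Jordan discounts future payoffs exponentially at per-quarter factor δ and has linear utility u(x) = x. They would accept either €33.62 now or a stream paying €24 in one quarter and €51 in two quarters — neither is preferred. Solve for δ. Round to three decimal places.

δ ≈ 0.610

Equating present values: 33.62 = 24δ + 51δ².
That is, 51δ² + 24δ − 33.62 = 0, a quadratic in δ.
The positive root is δ = [−24 + √(24² + 4·51·33.62)] / (2·51) = (−24 + 86.223)/102 ≈ 0.610.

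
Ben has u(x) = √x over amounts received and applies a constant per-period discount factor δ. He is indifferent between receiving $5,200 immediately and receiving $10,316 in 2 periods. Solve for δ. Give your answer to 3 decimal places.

δ ≈ 0.843

The payoff in 2 periods is discounted by δ^2, so u(5200) = δ^2·u(10316) and δ^2 = u(5200)/u(10316).
With u(x) = √x: δ^2 = √5200/√10316 = √(5200/10316) = 0.70998.
So δ = 0.70998^(1/2) ≈ 0.843.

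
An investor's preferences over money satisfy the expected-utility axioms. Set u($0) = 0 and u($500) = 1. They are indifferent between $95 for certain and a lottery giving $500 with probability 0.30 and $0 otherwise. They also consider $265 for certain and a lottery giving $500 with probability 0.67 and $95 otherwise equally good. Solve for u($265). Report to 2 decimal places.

First, u($95) = 0.30·u($500) + 0.70·u($0) = 0.30.
Chaining: u($265) = 0.67·1.00 + 0.33·0.30 = 0.7690.

0.77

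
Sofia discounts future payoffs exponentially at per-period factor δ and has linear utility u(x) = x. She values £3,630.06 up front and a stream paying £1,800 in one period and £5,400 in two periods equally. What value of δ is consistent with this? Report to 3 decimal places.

The stream is worth 1800δ + 5400δ² today, so 1800δ + 5400δ² = 3630.06.
Rearranged: 5400δ² + 1800δ − 3630.06 = 0.
The positive root is δ = [−1800 + √(1800² + 4·5400·3630.06)] / (2·5400) = (−1800 + 9036.000)/10800 ≈ 0.670.

δ ≈ 0.670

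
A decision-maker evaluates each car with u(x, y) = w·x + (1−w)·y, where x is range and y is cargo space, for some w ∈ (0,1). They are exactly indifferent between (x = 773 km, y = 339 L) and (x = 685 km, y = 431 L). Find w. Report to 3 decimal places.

Equating utilities: w·773 + (1−w)·339 = w·685 + (1−w)·431.
Rearranging, 88·w − 92·(1−w) = 0.
Hence w = 92/(88+92) = 92/180 = 0.511.

w = 0.511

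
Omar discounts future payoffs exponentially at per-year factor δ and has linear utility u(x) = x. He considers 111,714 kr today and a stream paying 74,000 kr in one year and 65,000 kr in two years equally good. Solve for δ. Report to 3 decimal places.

The stream is worth 74000δ + 65000δ² today, so 74000δ + 65000δ² = 111714.
So 65000δ² + 74000δ − 111714 = 0.
The positive root is δ = [−74000 + √(74000² + 4·65000·111714)] / (2·65000) = (−74000 + 185800.000)/130000 ≈ 0.860.

δ ≈ 0.860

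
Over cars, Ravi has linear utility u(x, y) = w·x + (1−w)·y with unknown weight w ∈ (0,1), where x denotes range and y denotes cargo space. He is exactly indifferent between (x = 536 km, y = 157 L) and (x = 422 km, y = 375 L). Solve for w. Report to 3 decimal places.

w = 0.657

Indifference: w·536 + (1−w)·157 = w·422 + (1−w)·375.
Collecting terms: w·114 = (1−w)·218.
So w/(1−w) = 218/114 = 1.9123, giving w = 218/(114+218) = 0.657.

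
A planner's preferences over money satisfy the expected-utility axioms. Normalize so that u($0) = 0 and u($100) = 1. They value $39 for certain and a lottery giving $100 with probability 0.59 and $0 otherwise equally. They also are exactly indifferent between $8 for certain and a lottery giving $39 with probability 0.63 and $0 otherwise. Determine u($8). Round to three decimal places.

0.372

From the first indifference, u($39) = 0.59·u($100) + 0.41·u($0) = 0.59·1 + 0.41·0 = 0.59.
Chaining: u($8) = 0.63·0.59 + 0.37·0.00 = 0.3717.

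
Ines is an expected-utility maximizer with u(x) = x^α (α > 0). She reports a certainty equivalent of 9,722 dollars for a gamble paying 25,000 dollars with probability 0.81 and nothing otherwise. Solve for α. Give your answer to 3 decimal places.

α ≈ 0.223

The lottery's expected utility is 0.81·u(25000) + 0.19·u(0) = 0.81·25000^α (since u(0) = 0 for α > 0).
Setting u(9722) equal to that: 9722^α = 0.81·25000^α ⇒ (9722/25000)^α = 0.81.
Taking logs: α·ln(9722/25000) = ln(0.81), so α = -0.210721 / -0.944484 ≈ 0.223.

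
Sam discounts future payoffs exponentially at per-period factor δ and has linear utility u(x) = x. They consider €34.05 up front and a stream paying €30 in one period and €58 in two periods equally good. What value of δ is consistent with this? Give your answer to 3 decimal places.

Equating present values: 34.05 = 30δ + 58δ².
So 58δ² + 30δ − 34.05 = 0.
δ = (−30 + √(30² + 4·58·34.05)) / (2·58) = (−30 + √8799.60) / 116 ≈ 0.550.

δ ≈ 0.550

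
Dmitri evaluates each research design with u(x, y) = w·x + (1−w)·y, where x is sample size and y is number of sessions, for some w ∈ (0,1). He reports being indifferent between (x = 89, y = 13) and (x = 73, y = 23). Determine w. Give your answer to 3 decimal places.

w = 0.385

u(89,13) = u(73,23) means w·89 + (1−w)·13 = w·73 + (1−w)·23.
Rearranging, 16·w − 10·(1−w) = 0.
The marginal rate of substitution is 10/16, so w = 10/(16+10) = 0.385.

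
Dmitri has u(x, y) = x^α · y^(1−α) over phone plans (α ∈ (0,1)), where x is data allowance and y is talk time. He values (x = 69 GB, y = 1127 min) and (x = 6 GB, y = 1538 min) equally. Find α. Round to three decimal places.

The Cobb–Douglas utilities coincide, so 69^α·1127^(1−α) = 6^α·1538^(1−α).
Taking logs: α·ln 69 + (1−α)·ln 1127 = α·ln 6 + (1−α)·ln 1538, i.e. α·2.442347 = (1−α)·0.310924.
So α/(1−α) = (0.310924)/(2.442347) = 0.127305, and α = 0.127305/1.127305 ≈ 0.113.

α ≈ 0.113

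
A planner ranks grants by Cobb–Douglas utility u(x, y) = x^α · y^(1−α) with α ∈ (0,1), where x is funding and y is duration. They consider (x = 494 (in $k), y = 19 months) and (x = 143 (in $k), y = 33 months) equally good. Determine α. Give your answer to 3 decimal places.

Set the two utilities equal: 494^α·19^(1−α) = 143^α·33^(1−α).
Taking logs: α·ln 494 + (1−α)·ln 19 = α·ln 143 + (1−α)·ln 33, i.e. α·1.239691 = (1−α)·0.552069.
Thus α·(1.791760) = 0.552069, so α = 0.552069/1.791760 ≈ 0.308.

α ≈ 0.308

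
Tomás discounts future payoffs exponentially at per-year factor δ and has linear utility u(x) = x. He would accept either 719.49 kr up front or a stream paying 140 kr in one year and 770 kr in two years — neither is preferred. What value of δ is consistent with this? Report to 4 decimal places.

Present value of the stream is 140·δ + 770·δ². Indifference gives 140δ + 770δ² = 719.49.
So 770δ² + 140δ − 719.49 = 0.
δ = (−140 + √(140² + 4·770·719.49)) / (2·770) = (−140 + √2235629.20) / 1540 ≈ 0.8800.

δ ≈ 0.8800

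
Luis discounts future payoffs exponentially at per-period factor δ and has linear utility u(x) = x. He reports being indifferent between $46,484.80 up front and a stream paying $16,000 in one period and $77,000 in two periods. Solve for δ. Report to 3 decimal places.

Present value of the stream is 16000·δ + 77000·δ². Indifference gives 16000δ + 77000δ² = 46484.80.
So 77000δ² + 16000δ − 46484.80 = 0.
The positive root is δ = [−16000 + √(16000² + 4·77000·46484.80)] / (2·77000) = (−16000 + 120720.000)/154000 ≈ 0.680.

δ ≈ 0.680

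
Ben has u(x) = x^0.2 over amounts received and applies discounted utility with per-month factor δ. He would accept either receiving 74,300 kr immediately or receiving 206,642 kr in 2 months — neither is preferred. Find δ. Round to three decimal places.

Equating discounted utilities: u(74300) = δ^2·u(206642) ⇒ δ^2 = u(74300)/u(206642).
With u(x) = x^0.2: δ^2 = 74300^0.2/206642^0.2 = (74300/206642)^0.2 = 0.81499.
Taking the square root: δ = 0.81499^(1/2) ≈ 0.903.

δ ≈ 0.903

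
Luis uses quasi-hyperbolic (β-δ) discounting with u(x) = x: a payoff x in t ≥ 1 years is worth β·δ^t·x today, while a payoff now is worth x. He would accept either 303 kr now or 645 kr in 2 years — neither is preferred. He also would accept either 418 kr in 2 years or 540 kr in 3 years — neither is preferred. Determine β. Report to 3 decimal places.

The second indifference involves only future payoffs, so β cancels: β·δ^2·418 = β·δ^3·540, giving δ = 418/540 = 0.77407.
The first indifference: 303 = β·δ^2·645, so β = 303/(δ^2·645) = 303/(0.59919·645) ≈ 0.784.

β ≈ 0.784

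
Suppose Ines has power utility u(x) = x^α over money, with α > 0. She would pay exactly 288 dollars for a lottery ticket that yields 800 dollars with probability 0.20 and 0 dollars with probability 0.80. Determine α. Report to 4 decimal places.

α ≈ 1.5753

The lottery's expected utility is 0.20·u(800) + 0.80·u(0) = 0.20·800^α (since u(0) = 0 for α > 0).
Equating: 288^α = 0.20·800^α, i.e. 0.3600^α = 0.20.
α = ln(0.20) / ln(288/800) = -1.6094379/-1.0216512 ≈ 1.5753.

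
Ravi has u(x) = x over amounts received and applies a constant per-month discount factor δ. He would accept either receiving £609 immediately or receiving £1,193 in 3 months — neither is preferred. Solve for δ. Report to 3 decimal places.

δ ≈ 0.799

Indifference means u(609) = δ^3 · u(1193), so δ^3 = u(609)/u(1193).
With u(x) = x: δ^3 = 609/1193 = 0.51048.
Hence δ = (0.51048)^(1/3) = 0.79921.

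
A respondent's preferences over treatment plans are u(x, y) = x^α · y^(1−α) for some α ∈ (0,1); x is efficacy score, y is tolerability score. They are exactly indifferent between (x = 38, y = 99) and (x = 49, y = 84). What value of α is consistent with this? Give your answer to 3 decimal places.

α ≈ 0.393

Set the two utilities equal: 38^α·99^(1−α) = 49^α·84^(1−α).
Rearrange to (38/49)^α = (84/99)^(1−α) and take logs: α·-0.254234 = (1−α)·-0.164303.
Thus α·(-0.418537) = -0.164303, so α = -0.164303/-0.418537 ≈ 0.393.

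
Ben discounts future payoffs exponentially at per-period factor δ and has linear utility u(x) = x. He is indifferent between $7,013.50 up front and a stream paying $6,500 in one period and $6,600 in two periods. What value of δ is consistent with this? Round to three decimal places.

δ ≈ 0.650

Present value of the stream is 6500·δ + 6600·δ². Indifference gives 6500δ + 6600δ² = 7013.50.
That is, 6600δ² + 6500δ − 7013.50 = 0, a quadratic in δ.
δ = (−6500 + √(6500² + 4·6600·7013.50)) / (2·6600) = (−6500 + √227406400.00) / 13200 ≈ 0.650.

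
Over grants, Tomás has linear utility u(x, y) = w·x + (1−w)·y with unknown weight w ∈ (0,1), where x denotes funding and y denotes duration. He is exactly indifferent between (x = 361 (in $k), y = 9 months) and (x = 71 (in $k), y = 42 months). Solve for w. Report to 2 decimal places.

w = 0.10

Equating utilities: w·361 + (1−w)·9 = w·71 + (1−w)·42.
Rearranging, 290·w − 33·(1−w) = 0.
So w/(1−w) = 33/290 = 0.1138, giving w = 33/(290+33) = 0.10.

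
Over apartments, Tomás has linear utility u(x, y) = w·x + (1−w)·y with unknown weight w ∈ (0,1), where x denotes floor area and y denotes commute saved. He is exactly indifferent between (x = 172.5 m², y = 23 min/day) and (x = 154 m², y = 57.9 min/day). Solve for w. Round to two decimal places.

Indifference: w·172.5 + (1−w)·23 = w·154 + (1−w)·57.9.
w·(172.5−154) = (1−w)·(57.9−23), i.e. w·18.5 = (1−w)·34.9.
So w/(1−w) = 34.9/18.5 = 1.8865, giving w = 34.9/(18.5+34.9) = 0.65.

w = 0.65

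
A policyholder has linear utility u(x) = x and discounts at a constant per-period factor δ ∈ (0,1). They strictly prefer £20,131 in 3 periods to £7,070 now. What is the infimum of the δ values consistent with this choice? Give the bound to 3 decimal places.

δ > 0.706

Comparing present values: 7070 < δ^3·20131.
Dividing by 20131: δ^3 > 0.35120. Both sides are positive, so the cube root keeps the direction.
δ > (7070/20131)^(1/3) ≈ 0.706.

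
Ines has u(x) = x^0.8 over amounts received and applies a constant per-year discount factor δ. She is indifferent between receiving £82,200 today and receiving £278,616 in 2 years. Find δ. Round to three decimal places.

Indifference means u(82200) = δ^2 · u(278616), so δ^2 = u(82200)/u(278616).
With u(x) = x^0.8: δ^2 = 82200^0.8/278616^0.8 = (82200/278616)^0.8 = 0.37661.
So δ = 0.37661^(1/2) ≈ 0.614.

δ ≈ 0.614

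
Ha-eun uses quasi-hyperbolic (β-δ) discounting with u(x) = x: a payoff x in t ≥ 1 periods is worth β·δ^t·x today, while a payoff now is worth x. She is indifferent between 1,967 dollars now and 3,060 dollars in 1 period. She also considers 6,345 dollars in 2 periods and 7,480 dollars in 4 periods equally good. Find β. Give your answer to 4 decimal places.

The second indifference involves only future payoffs, so β cancels: β·δ^2·6345 = β·δ^4·7480, giving δ^2 = 6345/7480 = 0.84826, so δ = 0.92101.
Substituting δ into 1967 = β·δ·3060: β = 1967/(2818.295) ≈ 0.6979.

β ≈ 0.6979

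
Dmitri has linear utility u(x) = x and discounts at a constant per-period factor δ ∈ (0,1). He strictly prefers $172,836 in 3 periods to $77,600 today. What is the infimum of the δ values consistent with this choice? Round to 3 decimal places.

δ > 0.766

Comparing present values: 77600 < δ^3·172836.
So δ^3 > 77600/172836 = 0.44898; taking the cube root of both positive sides preserves the inequality.
δ > (77600/172836)^(1/3) ≈ 0.766.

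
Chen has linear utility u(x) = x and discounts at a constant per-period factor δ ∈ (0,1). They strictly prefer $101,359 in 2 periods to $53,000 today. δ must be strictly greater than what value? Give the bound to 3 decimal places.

δ > 0.723

Under u(x) = x this choice says 53000 < δ^2·101359.
Dividing by 101359: δ^2 > 0.52289. Both sides are positive, so the square root keeps the direction.
δ > (53000/101359)^(1/2) ≈ 0.723.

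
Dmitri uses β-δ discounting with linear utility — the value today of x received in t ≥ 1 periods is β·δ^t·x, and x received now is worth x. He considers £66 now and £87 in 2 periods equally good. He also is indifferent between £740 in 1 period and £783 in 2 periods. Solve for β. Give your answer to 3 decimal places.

From the later pair, β·δ^1·740 = β·δ^2·783; dividing through, δ = 740/783 = 0.94508.
Substituting δ into 66 = β·δ^2·87: β = 66/(77.707) ≈ 0.849.

β ≈ 0.849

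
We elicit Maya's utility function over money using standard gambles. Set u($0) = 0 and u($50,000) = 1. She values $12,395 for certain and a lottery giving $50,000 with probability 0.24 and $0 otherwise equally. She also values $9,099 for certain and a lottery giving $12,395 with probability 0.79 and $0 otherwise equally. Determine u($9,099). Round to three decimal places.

0.190

First, u($12,395) = 0.24·u($50,000) + 0.76·u($0) = 0.24.
The second indifference gives u($9,099) = 0.79·u($12,395) + 0.21·u($0) = 0.79·0.24 + 0.21·0.00 = 0.1896.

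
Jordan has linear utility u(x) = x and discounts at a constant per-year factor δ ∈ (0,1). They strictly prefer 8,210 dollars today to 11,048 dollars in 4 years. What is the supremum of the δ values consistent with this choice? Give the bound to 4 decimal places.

Under u(x) = x this choice says 8210 > δ^4·11048.
So δ^4 < 8210/11048 = 0.74312; taking the 4th root of both positive sides preserves the inequality.
δ < (8210/11048)^(1/4) ≈ 0.9285.

δ < 0.9285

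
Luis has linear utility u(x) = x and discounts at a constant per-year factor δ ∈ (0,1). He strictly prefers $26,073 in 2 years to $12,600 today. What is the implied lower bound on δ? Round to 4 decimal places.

δ > 0.6952

Comparing present values: 12600 < δ^2·26073.
So δ^2 > 12600/26073 = 0.48326; taking the square root of both positive sides preserves the inequality.
δ > 0.48326^(1/2) = 0.6952.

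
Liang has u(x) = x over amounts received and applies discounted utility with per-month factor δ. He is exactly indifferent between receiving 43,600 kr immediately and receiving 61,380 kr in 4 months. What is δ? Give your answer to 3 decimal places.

δ ≈ 0.918

Indifference means u(43600) = δ^4 · u(61380), so δ^4 = u(43600)/u(61380).
With u(x) = x: δ^4 = 43600/61380 = 0.71033.
So δ = 0.71033^(1/4) ≈ 0.918.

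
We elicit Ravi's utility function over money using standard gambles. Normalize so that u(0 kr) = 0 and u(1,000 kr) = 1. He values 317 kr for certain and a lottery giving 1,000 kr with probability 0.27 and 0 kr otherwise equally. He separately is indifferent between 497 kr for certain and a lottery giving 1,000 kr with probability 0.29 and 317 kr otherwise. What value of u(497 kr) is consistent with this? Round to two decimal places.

0.48

From the first indifference, u(317 kr) = 0.27·u(1,000 kr) + 0.73·u(0 kr) = 0.27·1 + 0.73·0 = 0.27.
The second indifference gives u(497 kr) = 0.29·u(1,000 kr) + 0.71·u(317 kr) = 0.29·1.00 + 0.71·0.27 = 0.4817.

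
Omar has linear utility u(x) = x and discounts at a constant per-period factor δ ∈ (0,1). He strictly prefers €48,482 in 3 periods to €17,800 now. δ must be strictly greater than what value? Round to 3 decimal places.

δ > 0.716

Under u(x) = x this choice says 17800 < δ^3·48482.
So δ^3 > 17800/48482 = 0.36715; taking the cube root of both positive sides preserves the inequality.
δ > 0.36715^(1/3) = 0.716.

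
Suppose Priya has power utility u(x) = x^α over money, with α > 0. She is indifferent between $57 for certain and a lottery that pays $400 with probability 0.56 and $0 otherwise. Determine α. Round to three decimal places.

The lottery's expected utility is 0.56·u(400) + 0.44·u(0) = 0.56·400^α (since u(0) = 0 for α > 0).
Indifference: 57^α = 0.56·400^α, so (57/400)^α = 0.56.
Take logs: α = ln 0.56 / ln(57/400) ≈ 0.29758.

α ≈ 0.298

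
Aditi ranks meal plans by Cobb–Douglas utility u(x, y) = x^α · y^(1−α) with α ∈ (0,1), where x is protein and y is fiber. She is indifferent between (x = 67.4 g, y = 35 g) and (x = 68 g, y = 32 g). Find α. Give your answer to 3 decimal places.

α ≈ 0.910

The Cobb–Douglas utilities coincide, so 67.4^α·35^(1−α) = 68^α·32^(1−α).
(67.4/68)^α = (32/35)^(1−α); take logs: α·ln(67.4/68) = (1−α)·ln(32/35), i.e. α·-0.008863 = (1−α)·-0.089612.
With A = -0.008863 and B = -0.089612: α·A = (1−α)·B, so α = B/(A+B) = -0.089612/-0.098475 ≈ 0.910.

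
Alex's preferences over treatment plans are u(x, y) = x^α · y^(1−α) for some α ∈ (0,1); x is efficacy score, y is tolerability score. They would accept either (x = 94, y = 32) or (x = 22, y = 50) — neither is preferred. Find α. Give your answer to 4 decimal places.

Set the two utilities equal: 94^α·32^(1−α) = 22^α·50^(1−α).
Rearrange to (94/22)^α = (50/32)^(1−α) and take logs: α·1.4522523 = (1−α)·0.4462871.
So α/(1−α) = (0.4462871)/(1.4522523) = 0.3073069, and α = 0.3073069/1.3073069 ≈ 0.2351.

α ≈ 0.2351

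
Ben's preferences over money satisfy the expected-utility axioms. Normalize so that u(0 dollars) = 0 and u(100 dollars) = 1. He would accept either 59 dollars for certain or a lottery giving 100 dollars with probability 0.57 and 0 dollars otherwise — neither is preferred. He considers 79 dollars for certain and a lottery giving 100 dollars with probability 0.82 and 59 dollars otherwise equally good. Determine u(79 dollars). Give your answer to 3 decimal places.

0.923

First, u(59 dollars) = 0.57·u(100 dollars) + 0.43·u(0 dollars) = 0.57.
Chaining: u(79 dollars) = 0.82·1.00 + 0.18·0.57 = 0.9226.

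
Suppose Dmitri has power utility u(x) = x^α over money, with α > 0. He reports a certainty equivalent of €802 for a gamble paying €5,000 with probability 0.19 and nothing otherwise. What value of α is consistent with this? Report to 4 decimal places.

Since u(0) = 0, the lottery's EU is 0.19·5000^α.
Setting u(802) equal to that: 802^α = 0.19·5000^α ⇒ (802/5000)^α = 0.19.
Take logs: α = ln 0.19 / ln(802/5000) ≈ 0.907461.

α ≈ 0.9075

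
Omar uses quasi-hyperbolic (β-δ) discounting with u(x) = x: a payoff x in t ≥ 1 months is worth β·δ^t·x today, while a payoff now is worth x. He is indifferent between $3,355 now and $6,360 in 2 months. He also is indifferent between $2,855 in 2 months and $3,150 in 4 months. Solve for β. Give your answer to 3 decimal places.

Both payoffs in the second observation are in the future, so β drops out: δ^2·2855 = δ^4·3150 ⇒ δ^2 = 2855/3150 = 0.90635, so δ = 0.95202.
The first indifference: 3355 = β·δ^2·6360, so β = 3355/(δ^2·6360) = 3355/(0.90635·6360) ≈ 0.582.

β ≈ 0.582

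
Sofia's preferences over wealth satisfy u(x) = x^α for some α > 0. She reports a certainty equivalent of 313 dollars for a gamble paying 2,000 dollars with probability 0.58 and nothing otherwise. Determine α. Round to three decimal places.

α ≈ 0.294

The lottery's expected utility is 0.58·u(2000) + 0.42·u(0) = 0.58·2000^α (since u(0) = 0 for α > 0).
Setting u(313) equal to that: 313^α = 0.58·2000^α ⇒ (313/2000)^α = 0.58.
α = ln(0.58) / ln(313/2000) = -0.544727/-1.854699 ≈ 0.294.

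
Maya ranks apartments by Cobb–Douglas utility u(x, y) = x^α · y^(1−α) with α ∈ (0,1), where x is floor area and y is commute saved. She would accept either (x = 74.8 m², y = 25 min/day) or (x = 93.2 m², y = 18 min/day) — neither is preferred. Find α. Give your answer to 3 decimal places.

α ≈ 0.599

The Cobb–Douglas utilities coincide, so 74.8^α·25^(1−α) = 93.2^α·18^(1−α).
Rearrange to (74.8/93.2)^α = (18/25)^(1−α) and take logs: α·-0.219930 = (1−α)·-0.328504.
With A = -0.219930 and B = -0.328504: α·A = (1−α)·B, so α = B/(A+B) = -0.328504/-0.548434 ≈ 0.599.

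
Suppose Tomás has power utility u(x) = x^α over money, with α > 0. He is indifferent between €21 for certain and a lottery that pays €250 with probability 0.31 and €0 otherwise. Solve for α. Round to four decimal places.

EU(lottery) = 0.31·250^α + 0.69·0 = 0.31·250^α.
Indifference: 21^α = 0.31·250^α, so (21/250)^α = 0.31.
Take logs: α = ln 0.31 / ln(21/250) ≈ 0.472835.

α ≈ 0.4728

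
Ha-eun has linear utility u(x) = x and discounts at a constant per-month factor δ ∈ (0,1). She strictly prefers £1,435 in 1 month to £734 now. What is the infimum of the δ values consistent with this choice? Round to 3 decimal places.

δ > 0.511

Under u(x) = x this choice says 734 < δ·1435.
Dividing through by 1435 gives δ > 0.51150.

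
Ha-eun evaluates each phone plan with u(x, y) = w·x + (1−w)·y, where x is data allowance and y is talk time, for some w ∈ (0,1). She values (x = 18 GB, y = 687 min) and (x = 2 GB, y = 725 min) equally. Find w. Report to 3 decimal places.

Equating utilities: w·18 + (1−w)·687 = w·2 + (1−w)·725.
w·(18−2) = (1−w)·(725−687), i.e. w·16 = (1−w)·38.
The marginal rate of substitution is 38/16, so w = 38/(16+38) = 0.704.

w = 0.704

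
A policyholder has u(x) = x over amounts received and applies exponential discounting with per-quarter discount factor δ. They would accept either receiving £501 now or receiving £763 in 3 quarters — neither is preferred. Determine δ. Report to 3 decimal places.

δ ≈ 0.869

The payoff in 3 quarters is discounted by δ^3, so u(501) = δ^3·u(763) and δ^3 = u(501)/u(763).
With u(x) = x: δ^3 = 501/763 = 0.65662.
Taking the cube root: δ = 0.65662^(1/3) ≈ 0.869.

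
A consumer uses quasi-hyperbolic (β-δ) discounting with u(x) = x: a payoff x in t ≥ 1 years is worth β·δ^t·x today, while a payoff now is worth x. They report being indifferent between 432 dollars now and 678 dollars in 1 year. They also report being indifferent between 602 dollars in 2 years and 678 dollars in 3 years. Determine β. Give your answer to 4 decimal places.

β ≈ 0.7176

The second indifference involves only future payoffs, so β cancels: β·δ^2·602 = β·δ^3·678, giving δ = 602/678 = 0.88791.
Substituting δ into 432 = β·δ·678: β = 432/(602.000) ≈ 0.7176.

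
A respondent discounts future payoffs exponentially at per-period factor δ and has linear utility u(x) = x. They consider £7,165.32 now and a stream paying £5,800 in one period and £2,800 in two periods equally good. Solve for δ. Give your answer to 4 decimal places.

Present value of the stream is 5800·δ + 2800·δ². Indifference gives 5800δ + 2800δ² = 7165.32.
So 2800δ² + 5800δ − 7165.32 = 0.
δ = (−5800 + √(5800² + 4·2800·7165.32)) / (2·2800) = (−5800 + √113891584.00) / 5600 ≈ 0.8700.

δ ≈ 0.8700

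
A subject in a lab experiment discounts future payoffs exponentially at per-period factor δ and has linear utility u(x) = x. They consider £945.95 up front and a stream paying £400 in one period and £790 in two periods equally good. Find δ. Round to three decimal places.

Equating present values: 945.95 = 400δ + 790δ².
Rearranged: 790δ² + 400δ − 945.95 = 0.
The positive root is δ = [−400 + √(400² + 4·790·945.95)] / (2·790) = (−400 + 1774.599)/1580 ≈ 0.870.

δ ≈ 0.870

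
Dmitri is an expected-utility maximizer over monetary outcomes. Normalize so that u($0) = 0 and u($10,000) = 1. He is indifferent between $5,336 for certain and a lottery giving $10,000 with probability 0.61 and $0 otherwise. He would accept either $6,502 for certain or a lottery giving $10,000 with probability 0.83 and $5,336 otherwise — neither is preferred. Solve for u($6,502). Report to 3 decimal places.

0.934

The first gamble pins u($5,336): it must equal 0.61·1 + 0.39·0 = 0.61.
Chaining: u($6,502) = 0.83·1.00 + 0.17·0.61 = 0.9337.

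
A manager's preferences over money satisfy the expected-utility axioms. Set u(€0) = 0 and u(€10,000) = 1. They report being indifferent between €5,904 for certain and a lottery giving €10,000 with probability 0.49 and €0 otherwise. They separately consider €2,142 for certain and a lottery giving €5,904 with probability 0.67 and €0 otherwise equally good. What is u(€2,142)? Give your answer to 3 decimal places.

The first gamble pins u(€5,904): it must equal 0.49·1 + 0.51·0 = 0.49.
Chaining: u(€2,142) = 0.67·0.49 + 0.33·0.00 = 0.3283.

0.328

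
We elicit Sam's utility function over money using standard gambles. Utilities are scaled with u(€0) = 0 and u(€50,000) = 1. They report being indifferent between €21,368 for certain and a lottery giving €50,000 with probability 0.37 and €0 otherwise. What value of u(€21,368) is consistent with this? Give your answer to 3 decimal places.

0.370

The indifference gives u(€21,368) = 0.37·u(€50,000) + 0.63·u(€0) = 0.37·1 + 0.63·0 = 0.37.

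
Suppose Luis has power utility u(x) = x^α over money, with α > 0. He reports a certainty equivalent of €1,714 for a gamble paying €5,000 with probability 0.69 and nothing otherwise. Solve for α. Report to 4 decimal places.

α ≈ 0.3466

Since u(0) = 0, the lottery's EU is 0.69·5000^α.
Indifference: 1714^α = 0.69·5000^α, so (1714/5000)^α = 0.69.
Taking logs: α·ln(1714/5000) = ln(0.69), so α = -0.3710637 / -1.0706081 ≈ 0.3466.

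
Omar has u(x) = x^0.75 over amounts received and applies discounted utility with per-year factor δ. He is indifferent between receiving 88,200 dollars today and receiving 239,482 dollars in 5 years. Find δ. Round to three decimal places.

The payoff in 5 years is discounted by δ^5, so u(88200) = δ^5·u(239482) and δ^5 = u(88200)/u(239482).
With u(x) = x^0.75: δ^5 = 88200^0.75/239482^0.75 = (88200/239482)^0.75 = 0.47277.
Hence δ = (0.47277)^(1/5) = 0.86085.

δ ≈ 0.861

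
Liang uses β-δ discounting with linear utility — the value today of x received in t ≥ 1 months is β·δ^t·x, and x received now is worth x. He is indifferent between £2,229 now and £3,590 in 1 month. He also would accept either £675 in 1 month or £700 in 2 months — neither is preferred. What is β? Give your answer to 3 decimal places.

From the later pair, β·δ^1·675 = β·δ^2·700; dividing through, δ = 675/700 = 0.96429.
Now use the now-vs-future pair: 2229 = β·δ·3590 gives β = 2229/(0.96429·3590) ≈ 0.644.

β ≈ 0.644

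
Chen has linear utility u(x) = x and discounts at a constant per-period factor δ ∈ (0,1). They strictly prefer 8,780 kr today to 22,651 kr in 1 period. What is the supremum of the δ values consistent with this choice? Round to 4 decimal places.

δ < 0.3876

Under u(x) = x this choice says 8780 > δ·22651.
So δ < 8780/22651 = 0.38762.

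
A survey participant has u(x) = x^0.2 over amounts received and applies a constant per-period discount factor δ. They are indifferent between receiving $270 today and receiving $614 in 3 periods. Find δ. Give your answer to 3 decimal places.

δ ≈ 0.947

Indifference means u(270) = δ^3 · u(614), so δ^3 = u(270)/u(614).
With u(x) = x^0.2: δ^3 = 270^0.2/614^0.2 = (270/614)^0.2 = 0.84848.
So δ = 0.84848^(1/3) ≈ 0.947.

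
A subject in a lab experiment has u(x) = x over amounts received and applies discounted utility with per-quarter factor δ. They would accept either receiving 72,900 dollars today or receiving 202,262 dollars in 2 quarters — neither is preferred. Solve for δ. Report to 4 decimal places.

δ ≈ 0.6004

Equating discounted utilities: u(72900) = δ^2·u(202262) ⇒ δ^2 = u(72900)/u(202262).
With u(x) = x: δ^2 = 72900/202262 = 0.36042.
Taking the square root: δ = 0.36042^(1/2) ≈ 0.6004.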